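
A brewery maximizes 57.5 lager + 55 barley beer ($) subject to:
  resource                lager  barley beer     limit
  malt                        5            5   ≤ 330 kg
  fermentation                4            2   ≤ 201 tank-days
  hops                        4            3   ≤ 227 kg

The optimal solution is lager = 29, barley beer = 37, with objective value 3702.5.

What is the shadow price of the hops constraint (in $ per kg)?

2.5

At the optimum: malt uses 330 of 330 (binding); fermentation uses 190 of 201 (slack = 11); hops uses 227 of 227 (binding).
Since fermentation is not tight, its dual is 0.
Dual feasibility on the basic columns requires 5·y_malt + 4·y_hops = 57.5, 5·y_malt + 3·y_hops = 55.
→ y_malt = 9.5 and y_hops = 2.5.
Shadow price of hops = 2.5.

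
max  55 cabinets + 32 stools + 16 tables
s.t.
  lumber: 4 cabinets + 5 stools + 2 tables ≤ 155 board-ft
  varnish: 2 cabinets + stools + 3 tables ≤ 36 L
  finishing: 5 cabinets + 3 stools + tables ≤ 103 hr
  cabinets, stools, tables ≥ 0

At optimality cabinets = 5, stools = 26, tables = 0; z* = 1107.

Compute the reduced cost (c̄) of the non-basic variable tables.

-8

Check each constraint at x*: lumber 150/155 (slack 5); varnish 36/36 (tight); finishing 103/103 (tight).
By complementary slackness, y = 0 for the non-binding constraint.
The binding rows give the dual system: 2·y_varnish + 5·y_finishing = 55 and 1·y_varnish + 3·y_finishing = 32.
→ y_varnish = 5 and y_finishing = 9.
Reduced cost of tables: c₃ − yᵀa₃ = 16 − (5·3 + 9·1) = 16 − 24 = -8.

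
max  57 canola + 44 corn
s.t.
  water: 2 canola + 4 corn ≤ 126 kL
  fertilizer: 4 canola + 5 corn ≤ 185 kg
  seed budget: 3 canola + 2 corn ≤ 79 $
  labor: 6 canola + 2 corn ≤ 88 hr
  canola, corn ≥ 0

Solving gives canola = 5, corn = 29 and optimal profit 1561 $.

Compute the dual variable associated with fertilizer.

At the optimum: water uses 126 of 126 (binding); fertilizer uses 165 of 185 (slack = 20); seed budget uses 73 of 79 (slack = 6); labor uses 88 of 88 (binding).
Since fertilizer, seed budget are not tight, their duals are 0.
Dual feasibility on the basic columns requires 2·y_water + 6·y_labor = 57, 4·y_water + 2·y_labor = 44.
Solving: y_water = 7.5, y_labor = 7.
Shadow price of fertilizer = 0.

0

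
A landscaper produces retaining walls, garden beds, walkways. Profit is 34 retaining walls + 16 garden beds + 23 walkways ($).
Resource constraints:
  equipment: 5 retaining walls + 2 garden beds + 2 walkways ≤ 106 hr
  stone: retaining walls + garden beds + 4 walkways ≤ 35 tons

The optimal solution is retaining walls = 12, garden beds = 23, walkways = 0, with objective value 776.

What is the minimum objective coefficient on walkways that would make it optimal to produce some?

28

At the optimum: equipment uses 106 of 106 (binding); stone uses 35 of 35 (binding).
Dual feasibility on the basic columns requires 5·y_equipment + 1·y_stone = 34, 2·y_equipment + 1·y_stone = 16.
Solving: y_equipment = 6, y_stone = 4.
walkways enters the basis when its profit ≥ yᵀa₃ = 6·2 + 4·4 = 28.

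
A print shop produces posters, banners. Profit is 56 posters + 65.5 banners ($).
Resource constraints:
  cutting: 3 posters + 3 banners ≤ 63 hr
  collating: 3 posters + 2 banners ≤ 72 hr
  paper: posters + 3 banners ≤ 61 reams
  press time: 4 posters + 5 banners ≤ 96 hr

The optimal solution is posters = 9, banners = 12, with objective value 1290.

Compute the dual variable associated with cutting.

Check each constraint at x*: cutting 63/63 (tight); collating 51/72 (slack 21); paper 45/61 (slack 16); press time 96/96 (tight).
By complementary slackness, y = 0 for the non-binding constraints.
Dual feasibility on the basic columns requires 3·y_cutting + 4·y_press time = 56, 3·y_cutting + 5·y_press time = 65.5.
Solving: y_cutting = 6, y_press time = 9.5.
Shadow price of cutting = 6.

6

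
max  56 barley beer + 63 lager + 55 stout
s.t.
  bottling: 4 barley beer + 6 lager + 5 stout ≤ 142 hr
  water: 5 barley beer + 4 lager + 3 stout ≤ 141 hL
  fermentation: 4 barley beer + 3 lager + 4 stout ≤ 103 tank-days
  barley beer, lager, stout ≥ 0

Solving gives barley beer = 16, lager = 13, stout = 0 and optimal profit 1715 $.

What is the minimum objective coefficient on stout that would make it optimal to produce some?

At the optimum: bottling uses 142 of 142 (binding); water uses 132 of 141 (slack = 9); fermentation uses 103 of 103 (binding).
Since water is not tight, its dual is 0.
Dual feasibility on the basic columns requires 4·y_bottling + 4·y_fermentation = 56, 6·y_bottling + 3·y_fermentation = 63.
This yields shadow prices y_bottling = 7, y_fermentation = 7.
stout enters the basis when its profit ≥ yᵀa₃ = 7·5 + 7·4 = 63.

63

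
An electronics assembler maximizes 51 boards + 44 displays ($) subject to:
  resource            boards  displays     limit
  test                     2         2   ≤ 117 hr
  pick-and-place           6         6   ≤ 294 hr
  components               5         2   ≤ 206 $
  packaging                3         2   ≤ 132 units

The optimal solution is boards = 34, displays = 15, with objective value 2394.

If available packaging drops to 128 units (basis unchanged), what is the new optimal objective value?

2366

Binding: pick-and-place and packaging. Non-binding: test (19 unused), components (6 unused).
Slack constraints have shadow price 0 (complementary slackness).
Dual feasibility on the basic columns requires 6·y_pick-and-place + 3·y_packaging = 51, 6·y_pick-and-place + 2·y_packaging = 44.
Solving: y_pick-and-place = 5, y_packaging = 7.
Δz = y_packaging·Δb = 7 × (-4) = -28, so new z* = 2394 − 28 = 2366.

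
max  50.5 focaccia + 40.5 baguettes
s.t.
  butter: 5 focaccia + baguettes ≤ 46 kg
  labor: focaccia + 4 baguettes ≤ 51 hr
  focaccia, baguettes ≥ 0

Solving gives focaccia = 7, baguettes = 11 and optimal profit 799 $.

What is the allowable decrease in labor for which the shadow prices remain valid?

41.8

Binding constraints: butter, labor. The basis is B = [[5,1],[1,4]] with det 19.
Per unit decrease in labor, x* moves by d = (0.0526, -0.2632).
The basis stays optimal until baguettes reaches 0; allowable decrease = 41.8 hr.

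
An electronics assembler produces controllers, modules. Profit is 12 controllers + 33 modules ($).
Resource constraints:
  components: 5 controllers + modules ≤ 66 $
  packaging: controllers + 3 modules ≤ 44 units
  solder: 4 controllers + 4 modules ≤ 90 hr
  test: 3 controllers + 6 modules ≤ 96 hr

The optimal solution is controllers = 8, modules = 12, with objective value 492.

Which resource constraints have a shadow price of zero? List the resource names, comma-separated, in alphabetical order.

components, solder

components: 52/66 (slack 14)
packaging: 44/44 (binding)
solder: 80/90 (slack 10)
test: 96/96 (binding)
By complementary slackness, a constraint with positive slack has shadow price 0 → components, solder.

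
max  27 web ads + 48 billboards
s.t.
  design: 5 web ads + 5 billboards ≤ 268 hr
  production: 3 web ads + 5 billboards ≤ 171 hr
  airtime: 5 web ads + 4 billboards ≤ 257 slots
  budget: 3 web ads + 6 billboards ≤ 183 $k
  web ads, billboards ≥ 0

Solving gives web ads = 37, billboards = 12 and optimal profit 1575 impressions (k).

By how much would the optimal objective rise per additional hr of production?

6

At the optimum: design uses 245 of 268 (slack = 23); production uses 171 of 171 (binding); airtime uses 233 of 257 (slack = 24); budget uses 183 of 183 (binding).
By complementary slackness, y = 0 for the non-binding constraints.
From A_Bᵀ y = c: 3·y_production + 3·y_budget = 27; 5·y_production + 6·y_budget = 48.
Solving: y_production = 6, y_budget = 3.
Shadow price of production = 6.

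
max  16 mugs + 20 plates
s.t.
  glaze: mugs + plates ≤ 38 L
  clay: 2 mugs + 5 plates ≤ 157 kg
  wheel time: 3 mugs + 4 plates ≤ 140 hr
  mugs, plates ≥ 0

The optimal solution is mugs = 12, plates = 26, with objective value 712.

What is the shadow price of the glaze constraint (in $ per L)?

Check each constraint at x*: glaze 38/38 (tight); clay 154/157 (slack 3); wheel time 140/140 (tight).
By complementary slackness, y = 0 for the non-binding constraint.
The binding rows give the dual system: 1·y_glaze + 3·y_wheel time = 16 and 1·y_glaze + 4·y_wheel time = 20.
→ y_glaze = 4 and y_wheel time = 4.
Shadow price of glaze = 4.

4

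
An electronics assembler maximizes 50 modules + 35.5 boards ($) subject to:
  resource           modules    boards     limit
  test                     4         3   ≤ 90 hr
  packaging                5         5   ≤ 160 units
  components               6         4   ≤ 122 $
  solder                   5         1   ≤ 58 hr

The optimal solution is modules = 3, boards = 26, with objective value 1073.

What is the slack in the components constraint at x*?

0

components used = 6·3 + 4·26 = 122; slack = 122 − 122 = 0.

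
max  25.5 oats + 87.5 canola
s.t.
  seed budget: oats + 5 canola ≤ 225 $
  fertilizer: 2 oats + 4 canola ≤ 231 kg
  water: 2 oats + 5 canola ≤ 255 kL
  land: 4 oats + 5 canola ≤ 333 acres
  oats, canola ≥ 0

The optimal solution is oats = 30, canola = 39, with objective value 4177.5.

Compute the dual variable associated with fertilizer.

At the optimum: seed budget uses 225 of 225 (binding); fertilizer uses 216 of 231 (slack = 15); water uses 255 of 255 (binding); land uses 315 of 333 (slack = 18).
Slack constraints have shadow price 0 (complementary slackness).
From A_Bᵀ y = c: 1·y_seed budget + 2·y_water = 25.5; 5·y_seed budget + 5·y_water = 87.5.
Solving: y_seed budget = 9.5, y_water = 8.
Shadow price of fertilizer = 0.

0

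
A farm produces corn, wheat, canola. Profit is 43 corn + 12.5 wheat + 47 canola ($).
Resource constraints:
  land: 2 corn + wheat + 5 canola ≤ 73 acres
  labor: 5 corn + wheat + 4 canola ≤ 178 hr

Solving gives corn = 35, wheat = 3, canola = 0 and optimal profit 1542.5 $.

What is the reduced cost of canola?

-9.5

Check each constraint at x*: land 73/73 (tight); labor 178/178 (tight).
The binding rows give the dual system: 2·y_land + 5·y_labor = 43 and 1·y_land + 1·y_labor = 12.5.
Solving: y_land = 6.5, y_labor = 6.
Reduced cost of canola: c₃ − yᵀa₃ = 47 − (6.5·5 + 6·4) = 47 − 56.5 = -9.5.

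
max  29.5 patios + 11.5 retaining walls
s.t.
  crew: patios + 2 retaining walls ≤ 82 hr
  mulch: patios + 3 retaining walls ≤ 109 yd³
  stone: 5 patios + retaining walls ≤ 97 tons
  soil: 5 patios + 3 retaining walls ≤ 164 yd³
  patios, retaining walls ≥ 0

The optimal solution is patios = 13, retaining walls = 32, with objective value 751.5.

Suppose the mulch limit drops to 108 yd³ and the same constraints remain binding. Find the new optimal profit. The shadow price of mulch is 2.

749.5

Δb = -1, so new z* = 751.5 + (2)·(-1) = 751.5 − 2 = 749.5.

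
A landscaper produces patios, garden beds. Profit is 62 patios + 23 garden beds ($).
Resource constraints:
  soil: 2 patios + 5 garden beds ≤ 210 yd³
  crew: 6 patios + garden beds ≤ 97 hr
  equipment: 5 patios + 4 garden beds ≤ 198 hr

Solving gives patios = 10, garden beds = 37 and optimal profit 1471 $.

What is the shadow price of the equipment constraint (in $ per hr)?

4

Binding: crew and equipment. Non-binding: soil (5 unused).
Slack constraints have shadow price 0 (complementary slackness).
From A_Bᵀ y = c: 6·y_crew + 5·y_equipment = 62; 1·y_crew + 4·y_equipment = 23.
This yields shadow prices y_crew = 7, y_equipment = 4.
Shadow price of equipment = 4.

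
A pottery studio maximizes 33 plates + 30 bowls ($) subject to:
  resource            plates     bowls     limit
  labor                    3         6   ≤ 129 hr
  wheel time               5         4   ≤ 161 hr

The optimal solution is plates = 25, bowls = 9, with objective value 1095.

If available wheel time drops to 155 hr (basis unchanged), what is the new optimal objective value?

1059

Check each constraint at x*: labor 129/129 (tight); wheel time 161/161 (tight).
The binding rows give the dual system: 3·y_labor + 5·y_wheel time = 33 and 6·y_labor + 4·y_wheel time = 30.
→ y_labor = 1 and y_wheel time = 6.
Δz = y_wheel time·Δb = 6 × (-6) = -36, so new z* = 1095 − 36 = 1059.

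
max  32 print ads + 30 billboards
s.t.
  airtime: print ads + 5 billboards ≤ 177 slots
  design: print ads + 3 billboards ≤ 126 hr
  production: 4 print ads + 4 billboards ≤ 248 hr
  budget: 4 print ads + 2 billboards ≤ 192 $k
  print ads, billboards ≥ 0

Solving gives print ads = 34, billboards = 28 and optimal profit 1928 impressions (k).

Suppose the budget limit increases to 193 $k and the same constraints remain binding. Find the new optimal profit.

Binding: production and budget. Non-binding: airtime (3 unused), design (8 unused).
By complementary slackness, y = 0 for the non-binding constraints.
From A_Bᵀ y = c: 4·y_production + 4·y_budget = 32; 4·y_production + 2·y_budget = 30.
Solving: y_production = 7, y_budget = 1.
Δz = y_budget·Δb = 1 × (1) = 1, so new z* = 1928 + 1 = 1929.

1929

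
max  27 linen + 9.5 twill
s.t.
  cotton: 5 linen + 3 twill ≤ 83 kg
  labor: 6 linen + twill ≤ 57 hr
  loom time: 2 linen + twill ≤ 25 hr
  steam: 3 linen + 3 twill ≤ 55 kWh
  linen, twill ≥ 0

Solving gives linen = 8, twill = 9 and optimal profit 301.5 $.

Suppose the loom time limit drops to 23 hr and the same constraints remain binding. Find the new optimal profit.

286.5

Check each constraint at x*: cotton 67/83 (slack 16); labor 57/57 (tight); loom time 25/25 (tight); steam 51/55 (slack 4).
By complementary slackness, y = 0 for the non-binding constraints.
Dual feasibility on the basic columns requires 6·y_labor + 2·y_loom time = 27, 1·y_labor + 1·y_loom time = 9.5.
Solving: y_labor = 2, y_loom time = 7.5.
Δz = y_loom time·Δb = 7.5 × (-2) = -15, so new z* = 301.5 − 15 = 286.5.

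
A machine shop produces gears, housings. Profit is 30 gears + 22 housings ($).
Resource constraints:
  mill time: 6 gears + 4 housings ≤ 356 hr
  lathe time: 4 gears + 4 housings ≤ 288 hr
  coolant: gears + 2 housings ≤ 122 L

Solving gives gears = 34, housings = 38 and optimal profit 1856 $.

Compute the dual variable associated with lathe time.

Binding: mill time and lathe time. Non-binding: coolant (12 unused).
Slack constraints have shadow price 0 (complementary slackness).
Dual feasibility on the basic columns requires 6·y_mill time + 4·y_lathe time = 30, 4·y_mill time + 4·y_lathe time = 22.
Solving: y_mill time = 4, y_lathe time = 1.5.
Shadow price of lathe time = 1.5.

1.5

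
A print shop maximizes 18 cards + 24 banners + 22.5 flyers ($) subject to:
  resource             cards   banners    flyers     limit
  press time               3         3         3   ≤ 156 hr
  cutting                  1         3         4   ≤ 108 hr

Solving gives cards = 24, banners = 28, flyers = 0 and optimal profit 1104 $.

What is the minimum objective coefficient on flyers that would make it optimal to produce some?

Both press time and cutting are binding at x*.
Dual feasibility on the basic columns requires 3·y_press time + 1·y_cutting = 18, 3·y_press time + 3·y_cutting = 24.
Solving: y_press time = 5, y_cutting = 3.
flyers enters the basis when its profit ≥ yᵀa₃ = 5·3 + 3·4 = 27.

27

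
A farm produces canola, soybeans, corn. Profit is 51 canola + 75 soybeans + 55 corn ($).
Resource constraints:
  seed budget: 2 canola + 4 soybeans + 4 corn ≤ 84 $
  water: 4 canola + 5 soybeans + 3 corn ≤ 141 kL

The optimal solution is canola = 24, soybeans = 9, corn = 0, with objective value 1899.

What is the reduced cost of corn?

-2

Both seed budget and water are binding at x*.
Dual feasibility on the basic columns requires 2·y_seed budget + 4·y_water = 51, 4·y_seed budget + 5·y_water = 75.
Solving: y_seed budget = 7.5, y_water = 9.
Reduced cost of corn: c₃ − yᵀa₃ = 55 − (7.5·4 + 9·3) = 55 − 57 = -2.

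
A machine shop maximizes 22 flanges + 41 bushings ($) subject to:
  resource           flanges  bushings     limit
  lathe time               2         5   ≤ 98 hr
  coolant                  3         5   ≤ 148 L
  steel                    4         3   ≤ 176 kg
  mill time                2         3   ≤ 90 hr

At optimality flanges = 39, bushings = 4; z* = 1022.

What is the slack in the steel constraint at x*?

steel used = 4·39 + 3·4 = 168; slack = 176 − 168 = 8.

8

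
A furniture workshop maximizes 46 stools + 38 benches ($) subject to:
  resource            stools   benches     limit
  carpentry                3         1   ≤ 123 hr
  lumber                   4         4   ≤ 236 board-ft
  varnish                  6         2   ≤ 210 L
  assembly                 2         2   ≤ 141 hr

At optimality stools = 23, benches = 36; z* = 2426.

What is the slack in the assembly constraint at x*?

23

assembly used = 2·23 + 2·36 = 118; slack = 141 − 118 = 23.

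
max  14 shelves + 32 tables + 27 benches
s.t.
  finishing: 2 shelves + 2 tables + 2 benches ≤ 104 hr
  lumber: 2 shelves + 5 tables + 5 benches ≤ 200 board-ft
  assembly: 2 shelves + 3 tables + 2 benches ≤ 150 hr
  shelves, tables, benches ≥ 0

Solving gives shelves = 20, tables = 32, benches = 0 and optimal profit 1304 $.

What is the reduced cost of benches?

-5

At the optimum: finishing uses 104 of 104 (binding); lumber uses 200 of 200 (binding); assembly uses 136 of 150 (slack = 14).
Slack constraints have shadow price 0 (complementary slackness).
From A_Bᵀ y = c: 2·y_finishing + 2·y_lumber = 14; 2·y_finishing + 5·y_lumber = 32.
Solving: y_finishing = 1, y_lumber = 6.
Reduced cost of benches: c₃ − yᵀa₃ = 27 − (1·2 + 6·5) = 27 − 32 = -5.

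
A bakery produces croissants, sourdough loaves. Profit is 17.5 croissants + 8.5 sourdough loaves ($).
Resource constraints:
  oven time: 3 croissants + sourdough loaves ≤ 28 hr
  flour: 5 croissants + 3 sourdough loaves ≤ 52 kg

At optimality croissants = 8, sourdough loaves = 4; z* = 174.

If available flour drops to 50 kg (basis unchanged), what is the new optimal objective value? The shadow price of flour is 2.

170

Δb = -2, so new z* = 174 + (2)·(-2) = 174 − 4 = 170.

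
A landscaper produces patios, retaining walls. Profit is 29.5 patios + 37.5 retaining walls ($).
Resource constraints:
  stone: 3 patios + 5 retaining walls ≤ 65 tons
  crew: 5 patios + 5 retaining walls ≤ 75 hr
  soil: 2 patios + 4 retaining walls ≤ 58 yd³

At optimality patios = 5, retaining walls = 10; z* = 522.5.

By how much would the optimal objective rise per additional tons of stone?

At the optimum: stone uses 65 of 65 (binding); crew uses 75 of 75 (binding); soil uses 50 of 58 (slack = 8).
Since soil is not tight, its dual is 0.
The binding rows give the dual system: 3·y_stone + 5·y_crew = 29.5 and 5·y_stone + 5·y_crew = 37.5.
→ y_stone = 4 and y_crew = 3.5.
Shadow price of stone = 4.

4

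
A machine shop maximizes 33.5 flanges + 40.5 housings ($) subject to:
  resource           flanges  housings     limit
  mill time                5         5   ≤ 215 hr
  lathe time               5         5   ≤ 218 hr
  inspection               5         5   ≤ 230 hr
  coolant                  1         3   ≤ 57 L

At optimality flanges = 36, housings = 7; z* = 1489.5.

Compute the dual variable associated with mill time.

6

Binding: mill time and coolant. Non-binding: lathe time (3 unused), inspection (15 unused).
Since lathe time, inspection are not tight, their duals are 0.
From A_Bᵀ y = c: 5·y_mill time + 1·y_coolant = 33.5; 5·y_mill time + 3·y_coolant = 40.5.
Solving: y_mill time = 6, y_coolant = 3.5.
Shadow price of mill time = 6.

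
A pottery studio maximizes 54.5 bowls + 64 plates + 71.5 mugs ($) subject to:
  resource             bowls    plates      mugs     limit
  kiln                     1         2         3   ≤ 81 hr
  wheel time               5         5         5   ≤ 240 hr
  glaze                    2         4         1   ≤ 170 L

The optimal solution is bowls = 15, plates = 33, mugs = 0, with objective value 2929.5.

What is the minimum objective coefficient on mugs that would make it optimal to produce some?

Check each constraint at x*: kiln 81/81 (tight); wheel time 240/240 (tight); glaze 162/170 (slack 8).
Since glaze is not tight, its dual is 0.
From A_Bᵀ y = c: 1·y_kiln + 5·y_wheel time = 54.5; 2·y_kiln + 5·y_wheel time = 64.
→ y_kiln = 9.5 and y_wheel time = 9.
mugs enters the basis when its profit ≥ yᵀa₃ = 9.5·3 + 9·5 = 73.5.

73.5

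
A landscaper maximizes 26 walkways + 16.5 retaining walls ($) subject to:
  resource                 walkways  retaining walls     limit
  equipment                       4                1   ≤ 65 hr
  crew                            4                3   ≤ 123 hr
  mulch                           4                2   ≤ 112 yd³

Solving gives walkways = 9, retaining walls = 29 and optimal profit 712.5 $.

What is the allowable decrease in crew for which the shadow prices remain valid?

58

Binding constraints: equipment, crew. The basis is B = [[4,1],[4,3]] with det 8.
Per unit decrease in crew, x* moves by d = (0.125, -0.5).
The basis stays optimal until retaining walls reaches 0; allowable decrease = 58 hr.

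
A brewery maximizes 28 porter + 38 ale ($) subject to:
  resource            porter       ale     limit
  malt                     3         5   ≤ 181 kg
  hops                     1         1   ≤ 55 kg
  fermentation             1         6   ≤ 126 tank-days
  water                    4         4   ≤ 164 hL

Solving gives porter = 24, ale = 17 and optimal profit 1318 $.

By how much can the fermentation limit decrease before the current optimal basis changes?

Binding constraints: fermentation, water. The basis is B = [[1,6],[4,4]] with det -20.
Per unit decrease in fermentation, x* moves by d = (0.2, -0.2).
The basis stays optimal until ale reaches 0; allowable decrease = 85 tank-days.

85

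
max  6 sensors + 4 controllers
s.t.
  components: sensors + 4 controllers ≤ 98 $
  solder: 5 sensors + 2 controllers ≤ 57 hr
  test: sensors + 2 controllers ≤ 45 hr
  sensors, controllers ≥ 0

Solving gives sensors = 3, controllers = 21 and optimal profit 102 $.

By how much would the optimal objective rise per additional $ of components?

Binding: solder and test. Non-binding: components (11 unused).
Since components is not tight, its dual is 0.
From A_Bᵀ y = c: 5·y_solder + 1·y_test = 6; 2·y_solder + 2·y_test = 4.
→ y_solder = 1 and y_test = 1.
Shadow price of components = 0.

0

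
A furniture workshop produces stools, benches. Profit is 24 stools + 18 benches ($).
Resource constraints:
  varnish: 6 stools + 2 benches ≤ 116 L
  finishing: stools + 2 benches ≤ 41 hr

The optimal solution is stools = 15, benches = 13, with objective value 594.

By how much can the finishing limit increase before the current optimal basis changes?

Binding constraints: varnish, finishing. The basis is B = [[6,2],[1,2]] with det 10.
Per unit increase in finishing, x* moves by d = (-0.2, 0.6).
The basis stays optimal until stools reaches 0; allowable increase = 75 hr.

75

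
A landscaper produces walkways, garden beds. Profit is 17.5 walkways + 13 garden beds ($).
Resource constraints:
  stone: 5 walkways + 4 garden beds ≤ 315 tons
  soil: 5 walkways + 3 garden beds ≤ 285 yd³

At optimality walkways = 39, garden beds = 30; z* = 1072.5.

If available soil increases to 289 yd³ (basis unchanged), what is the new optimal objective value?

Check each constraint at x*: stone 315/315 (tight); soil 285/285 (tight).
Dual feasibility on the basic columns requires 5·y_stone + 5·y_soil = 17.5, 4·y_stone + 3·y_soil = 13.
Solving: y_stone = 2.5, y_soil = 1.
Δz = y_soil·Δb = 1 × (4) = 4, so new z* = 1072.5 + 4 = 1076.5.

1076.5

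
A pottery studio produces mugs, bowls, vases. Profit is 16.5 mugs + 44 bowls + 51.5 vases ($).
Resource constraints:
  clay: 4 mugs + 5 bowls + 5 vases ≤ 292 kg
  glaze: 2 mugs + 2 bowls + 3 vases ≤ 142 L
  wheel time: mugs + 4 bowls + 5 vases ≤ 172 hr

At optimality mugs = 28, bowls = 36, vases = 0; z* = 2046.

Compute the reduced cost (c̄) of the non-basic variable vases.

At the optimum: clay uses 292 of 292 (binding); glaze uses 128 of 142 (slack = 14); wheel time uses 172 of 172 (binding).
Since glaze is not tight, its dual is 0.
Dual feasibility on the basic columns requires 4·y_clay + 1·y_wheel time = 16.5, 5·y_clay + 4·y_wheel time = 44.
Solving: y_clay = 2, y_wheel time = 8.5.
Reduced cost of vases: c₃ − yᵀa₃ = 51.5 − (2·5 + 8.5·5) = 51.5 − 52.5 = -1.

-1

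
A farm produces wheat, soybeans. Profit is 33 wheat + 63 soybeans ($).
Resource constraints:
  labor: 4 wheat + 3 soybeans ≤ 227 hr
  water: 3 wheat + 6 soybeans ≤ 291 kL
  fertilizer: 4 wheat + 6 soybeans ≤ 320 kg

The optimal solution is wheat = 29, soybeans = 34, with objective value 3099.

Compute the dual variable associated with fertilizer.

Check each constraint at x*: labor 218/227 (slack 9); water 291/291 (tight); fertilizer 320/320 (tight).
Since labor is not tight, its dual is 0.
From A_Bᵀ y = c: 3·y_water + 4·y_fertilizer = 33; 6·y_water + 6·y_fertilizer = 63.
→ y_water = 9 and y_fertilizer = 1.5.
Shadow price of fertilizer = 1.5.

1.5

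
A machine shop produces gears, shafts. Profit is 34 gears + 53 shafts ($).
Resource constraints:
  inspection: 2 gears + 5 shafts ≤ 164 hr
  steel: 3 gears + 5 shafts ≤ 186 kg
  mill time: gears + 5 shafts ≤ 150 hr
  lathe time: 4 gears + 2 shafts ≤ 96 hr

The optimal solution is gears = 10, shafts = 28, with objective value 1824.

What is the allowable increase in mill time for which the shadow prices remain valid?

Binding constraints: mill time, lathe time. The basis is B = [[1,5],[4,2]] with det -18.
Per unit increase in mill time, x* moves by d = (-0.1111, 0.2222).
The basis stays optimal until inspection becomes binding; allowable increase = 4.5 hr.

4.5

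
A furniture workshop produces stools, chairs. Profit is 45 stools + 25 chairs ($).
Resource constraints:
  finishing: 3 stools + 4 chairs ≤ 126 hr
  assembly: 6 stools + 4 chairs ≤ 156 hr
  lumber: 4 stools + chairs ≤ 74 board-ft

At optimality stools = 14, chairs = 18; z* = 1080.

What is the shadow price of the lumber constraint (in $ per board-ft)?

3

Check each constraint at x*: finishing 114/126 (slack 12); assembly 156/156 (tight); lumber 74/74 (tight).
Slack constraints have shadow price 0 (complementary slackness).
From A_Bᵀ y = c: 6·y_assembly + 4·y_lumber = 45; 4·y_assembly + 1·y_lumber = 25.
Solving: y_assembly = 5.5, y_lumber = 3.
Shadow price of lumber = 3.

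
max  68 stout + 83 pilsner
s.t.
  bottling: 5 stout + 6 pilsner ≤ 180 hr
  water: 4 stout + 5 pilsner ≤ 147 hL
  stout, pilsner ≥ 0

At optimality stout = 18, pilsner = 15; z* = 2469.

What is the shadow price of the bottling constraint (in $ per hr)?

Check each constraint at x*: bottling 180/180 (tight); water 147/147 (tight).
Dual feasibility on the basic columns requires 5·y_bottling + 4·y_water = 68, 6·y_bottling + 5·y_water = 83.
This yields shadow prices y_bottling = 8, y_water = 7.
Shadow price of bottling = 8.

8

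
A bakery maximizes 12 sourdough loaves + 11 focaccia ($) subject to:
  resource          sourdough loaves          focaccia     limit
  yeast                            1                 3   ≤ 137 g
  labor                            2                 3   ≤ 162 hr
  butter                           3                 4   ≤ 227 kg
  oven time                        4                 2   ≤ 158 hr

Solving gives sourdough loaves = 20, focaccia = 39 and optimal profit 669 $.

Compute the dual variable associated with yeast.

At the optimum: yeast uses 137 of 137 (binding); labor uses 157 of 162 (slack = 5); butter uses 216 of 227 (slack = 11); oven time uses 158 of 158 (binding).
By complementary slackness, y = 0 for the non-binding constraints.
Dual feasibility on the basic columns requires 1·y_yeast + 4·y_oven time = 12, 3·y_yeast + 2·y_oven time = 11.
→ y_yeast = 2 and y_oven time = 2.5.
Shadow price of yeast = 2.

2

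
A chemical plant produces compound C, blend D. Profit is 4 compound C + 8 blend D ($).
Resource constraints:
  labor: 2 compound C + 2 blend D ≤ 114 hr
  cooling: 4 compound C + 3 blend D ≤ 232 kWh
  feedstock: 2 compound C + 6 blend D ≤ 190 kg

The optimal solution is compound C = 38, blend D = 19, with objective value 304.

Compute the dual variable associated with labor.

1

At the optimum: labor uses 114 of 114 (binding); cooling uses 209 of 232 (slack = 23); feedstock uses 190 of 190 (binding).
Since cooling is not tight, its dual is 0.
From A_Bᵀ y = c: 2·y_labor + 2·y_feedstock = 4; 2·y_labor + 6·y_feedstock = 8.
Solving: y_labor = 1, y_feedstock = 1.
Shadow price of labor = 1.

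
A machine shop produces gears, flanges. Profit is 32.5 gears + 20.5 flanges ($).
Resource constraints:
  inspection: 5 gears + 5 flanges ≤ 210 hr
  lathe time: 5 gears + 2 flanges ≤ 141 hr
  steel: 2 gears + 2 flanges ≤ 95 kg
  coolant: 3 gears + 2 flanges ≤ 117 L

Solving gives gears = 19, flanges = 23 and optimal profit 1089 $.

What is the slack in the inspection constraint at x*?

inspection used = 5·19 + 5·23 = 210; slack = 210 − 210 = 0.

0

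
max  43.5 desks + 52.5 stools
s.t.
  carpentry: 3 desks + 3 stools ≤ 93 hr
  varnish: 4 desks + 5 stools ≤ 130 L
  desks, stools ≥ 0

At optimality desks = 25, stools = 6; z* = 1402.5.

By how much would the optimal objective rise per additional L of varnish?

9

At the optimum: carpentry uses 93 of 93 (binding); varnish uses 130 of 130 (binding).
The binding rows give the dual system: 3·y_carpentry + 4·y_varnish = 43.5 and 3·y_carpentry + 5·y_varnish = 52.5.
This yields shadow prices y_carpentry = 2.5, y_varnish = 9.
Shadow price of varnish = 9.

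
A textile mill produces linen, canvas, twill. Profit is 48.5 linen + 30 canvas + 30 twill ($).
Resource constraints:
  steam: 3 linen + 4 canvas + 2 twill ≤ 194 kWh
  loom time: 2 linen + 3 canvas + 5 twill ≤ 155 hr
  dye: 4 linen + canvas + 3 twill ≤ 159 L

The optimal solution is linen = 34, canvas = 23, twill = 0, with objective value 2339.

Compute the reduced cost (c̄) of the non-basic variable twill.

Binding: steam and dye. Non-binding: loom time (18 unused).
Since loom time is not tight, its dual is 0.
Dual feasibility on the basic columns requires 3·y_steam + 4·y_dye = 48.5, 4·y_steam + 1·y_dye = 30.
→ y_steam = 5.5 and y_dye = 8.
Reduced cost of twill: c₃ − yᵀa₃ = 30 − (5.5·2 + 8·3) = 30 − 35 = -5.

-5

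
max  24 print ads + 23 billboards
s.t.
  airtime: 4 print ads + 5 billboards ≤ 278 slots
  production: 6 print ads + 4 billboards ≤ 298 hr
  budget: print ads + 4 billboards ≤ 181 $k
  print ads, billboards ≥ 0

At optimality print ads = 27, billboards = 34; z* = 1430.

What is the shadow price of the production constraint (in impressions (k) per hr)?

2

Binding: airtime and production. Non-binding: budget (18 unused).
By complementary slackness, y = 0 for the non-binding constraint.
Dual feasibility on the basic columns requires 4·y_airtime + 6·y_production = 24, 5·y_airtime + 4·y_production = 23.
→ y_airtime = 3 and y_production = 2.
Shadow price of production = 2.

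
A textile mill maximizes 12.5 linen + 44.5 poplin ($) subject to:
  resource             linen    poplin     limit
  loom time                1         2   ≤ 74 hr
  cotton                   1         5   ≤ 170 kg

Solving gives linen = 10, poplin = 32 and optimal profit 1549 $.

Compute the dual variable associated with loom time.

At the optimum: loom time uses 74 of 74 (binding); cotton uses 170 of 170 (binding).
Dual feasibility on the basic columns requires 1·y_loom time + 1·y_cotton = 12.5, 2·y_loom time + 5·y_cotton = 44.5.
Solving: y_loom time = 6, y_cotton = 6.5.
Shadow price of loom time = 6.

6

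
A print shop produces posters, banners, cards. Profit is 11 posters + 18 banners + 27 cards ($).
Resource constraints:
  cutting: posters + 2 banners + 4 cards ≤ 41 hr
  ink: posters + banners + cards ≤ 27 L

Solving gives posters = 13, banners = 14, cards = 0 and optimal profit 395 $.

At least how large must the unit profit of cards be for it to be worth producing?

Check each constraint at x*: cutting 41/41 (tight); ink 27/27 (tight).
The binding rows give the dual system: 1·y_cutting + 1·y_ink = 11 and 2·y_cutting + 1·y_ink = 18.
Solving: y_cutting = 7, y_ink = 4.
cards enters the basis when its profit ≥ yᵀa₃ = 7·4 + 4·1 = 32.

32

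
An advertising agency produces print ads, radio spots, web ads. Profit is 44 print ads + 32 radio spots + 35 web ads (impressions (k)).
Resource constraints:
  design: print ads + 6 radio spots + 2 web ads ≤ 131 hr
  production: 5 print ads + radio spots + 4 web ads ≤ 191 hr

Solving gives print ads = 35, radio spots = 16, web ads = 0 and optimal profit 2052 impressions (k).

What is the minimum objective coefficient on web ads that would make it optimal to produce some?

Check each constraint at x*: design 131/131 (tight); production 191/191 (tight).
From A_Bᵀ y = c: 1·y_design + 5·y_production = 44; 6·y_design + 1·y_production = 32.
This yields shadow prices y_design = 4, y_production = 8.
web ads enters the basis when its profit ≥ yᵀa₃ = 4·2 + 8·4 = 40.

40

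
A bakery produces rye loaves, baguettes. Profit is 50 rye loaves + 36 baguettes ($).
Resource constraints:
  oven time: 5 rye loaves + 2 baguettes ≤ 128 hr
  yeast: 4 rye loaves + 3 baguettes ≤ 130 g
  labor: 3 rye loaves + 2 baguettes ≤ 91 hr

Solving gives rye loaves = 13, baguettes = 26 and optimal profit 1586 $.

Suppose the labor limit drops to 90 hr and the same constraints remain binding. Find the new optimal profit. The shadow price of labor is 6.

Δb = -1, so new z* = 1586 + (6)·(-1) = 1586 − 6 = 1580.

1580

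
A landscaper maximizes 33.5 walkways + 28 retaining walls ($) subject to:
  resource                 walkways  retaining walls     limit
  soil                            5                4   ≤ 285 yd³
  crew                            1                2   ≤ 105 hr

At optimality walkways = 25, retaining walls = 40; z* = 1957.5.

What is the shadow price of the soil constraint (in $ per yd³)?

6.5

Both soil and crew are binding at x*.
Dual feasibility on the basic columns requires 5·y_soil + 1·y_crew = 33.5, 4·y_soil + 2·y_crew = 28.
→ y_soil = 6.5 and y_crew = 1.
Shadow price of soil = 6.5.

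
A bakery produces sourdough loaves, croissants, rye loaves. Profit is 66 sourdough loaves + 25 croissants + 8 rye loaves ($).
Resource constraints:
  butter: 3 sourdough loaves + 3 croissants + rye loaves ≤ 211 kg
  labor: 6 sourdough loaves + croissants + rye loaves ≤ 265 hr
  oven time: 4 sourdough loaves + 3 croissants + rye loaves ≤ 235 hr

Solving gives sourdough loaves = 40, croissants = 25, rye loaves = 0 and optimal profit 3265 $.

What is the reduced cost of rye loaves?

Binding: labor and oven time. Non-binding: butter (16 unused).
By complementary slackness, y = 0 for the non-binding constraint.
Dual feasibility on the basic columns requires 6·y_labor + 4·y_oven time = 66, 1·y_labor + 3·y_oven time = 25.
Solving: y_labor = 7, y_oven time = 6.
Reduced cost of rye loaves: c₃ − yᵀa₃ = 8 − (7·1 + 6·1) = 8 − 13 = -5.

-5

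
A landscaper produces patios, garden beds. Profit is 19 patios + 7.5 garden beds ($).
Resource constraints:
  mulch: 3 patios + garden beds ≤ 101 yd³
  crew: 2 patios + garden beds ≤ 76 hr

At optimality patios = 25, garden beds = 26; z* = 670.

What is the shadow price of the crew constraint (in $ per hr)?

3.5

Check each constraint at x*: mulch 101/101 (tight); crew 76/76 (tight).
The binding rows give the dual system: 3·y_mulch + 2·y_crew = 19 and 1·y_mulch + 1·y_crew = 7.5.
This yields shadow prices y_mulch = 4, y_crew = 3.5.
Shadow price of crew = 3.5.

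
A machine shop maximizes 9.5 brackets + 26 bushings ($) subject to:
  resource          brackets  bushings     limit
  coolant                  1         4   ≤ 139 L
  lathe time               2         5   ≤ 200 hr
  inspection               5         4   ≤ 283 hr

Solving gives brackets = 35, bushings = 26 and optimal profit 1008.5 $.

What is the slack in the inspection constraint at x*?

inspection used = 5·35 + 4·26 = 279; slack = 283 − 279 = 4.

4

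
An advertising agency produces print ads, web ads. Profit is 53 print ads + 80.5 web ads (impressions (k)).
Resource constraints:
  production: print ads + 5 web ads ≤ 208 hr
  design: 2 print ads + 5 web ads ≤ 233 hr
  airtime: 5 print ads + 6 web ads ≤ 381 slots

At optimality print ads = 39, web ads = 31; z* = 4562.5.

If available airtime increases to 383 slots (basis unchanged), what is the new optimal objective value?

4578.5

Binding: design and airtime. Non-binding: production (14 unused).
Since production is not tight, its dual is 0.
Dual feasibility on the basic columns requires 2·y_design + 5·y_airtime = 53, 5·y_design + 6·y_airtime = 80.5.
Solving: y_design = 6.5, y_airtime = 8.
Δz = y_airtime·Δb = 8 × (2) = 16, so new z* = 4562.5 + 16 = 4578.5.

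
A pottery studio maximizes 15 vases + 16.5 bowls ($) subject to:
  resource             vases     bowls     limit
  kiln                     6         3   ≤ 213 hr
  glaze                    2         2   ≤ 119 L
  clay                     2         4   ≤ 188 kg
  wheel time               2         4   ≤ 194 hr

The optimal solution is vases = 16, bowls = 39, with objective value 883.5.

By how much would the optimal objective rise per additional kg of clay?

3

Binding: kiln and clay. Non-binding: glaze (9 unused), wheel time (6 unused).
By complementary slackness, y = 0 for the non-binding constraints.
The binding rows give the dual system: 6·y_kiln + 2·y_clay = 15 and 3·y_kiln + 4·y_clay = 16.5.
This yields shadow prices y_kiln = 1.5, y_clay = 3.
Shadow price of clay = 3.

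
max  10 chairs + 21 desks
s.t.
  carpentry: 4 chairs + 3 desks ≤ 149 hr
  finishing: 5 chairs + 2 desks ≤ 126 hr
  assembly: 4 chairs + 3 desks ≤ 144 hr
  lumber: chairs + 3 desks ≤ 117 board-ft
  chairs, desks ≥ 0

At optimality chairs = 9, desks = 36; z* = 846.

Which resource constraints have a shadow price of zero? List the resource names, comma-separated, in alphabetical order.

carpentry: 144/149 (slack 5)
finishing: 117/126 (slack 9)
assembly: 144/144 (binding)
lumber: 117/117 (binding)
By complementary slackness, a constraint with positive slack has shadow price 0 → carpentry, finishing.

carpentry, finishing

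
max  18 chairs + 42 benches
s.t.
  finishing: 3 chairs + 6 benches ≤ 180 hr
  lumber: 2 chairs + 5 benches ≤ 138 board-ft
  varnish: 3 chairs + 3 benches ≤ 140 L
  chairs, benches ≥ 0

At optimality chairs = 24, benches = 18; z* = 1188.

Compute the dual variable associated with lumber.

At the optimum: finishing uses 180 of 180 (binding); lumber uses 138 of 138 (binding); varnish uses 126 of 140 (slack = 14).
By complementary slackness, y = 0 for the non-binding constraint.
From A_Bᵀ y = c: 3·y_finishing + 2·y_lumber = 18; 6·y_finishing + 5·y_lumber = 42.
→ y_finishing = 2 and y_lumber = 6.
Shadow price of lumber = 6.

6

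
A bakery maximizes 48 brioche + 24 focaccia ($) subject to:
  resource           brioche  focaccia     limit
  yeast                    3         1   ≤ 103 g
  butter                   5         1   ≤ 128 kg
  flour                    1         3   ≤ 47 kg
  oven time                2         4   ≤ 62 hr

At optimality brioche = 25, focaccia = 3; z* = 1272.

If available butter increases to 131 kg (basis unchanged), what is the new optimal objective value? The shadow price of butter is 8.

Δb = 3, so new z* = 1272 + (8)·(3) = 1272 + 24 = 1296.

1296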